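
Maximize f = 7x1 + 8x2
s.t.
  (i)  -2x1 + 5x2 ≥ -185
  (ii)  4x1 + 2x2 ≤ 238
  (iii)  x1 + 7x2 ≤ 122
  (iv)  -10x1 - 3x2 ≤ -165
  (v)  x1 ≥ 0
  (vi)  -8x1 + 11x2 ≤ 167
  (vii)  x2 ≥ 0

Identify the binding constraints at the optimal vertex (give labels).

(ii) and (iii)

Corner points and f = 7x1 + 8x2:
  (711/13, 125/13) → f = 5977/13
  (119/2, 0) → f = 833/2
  (789/67, 1055/67) → f = 13963/67
  (33/2, 0) → f = 231/2

The maximum is at (711/13, 125/13). Substituting into each constraint, equality holds for (ii) and (iii); the remaining constraints have slack.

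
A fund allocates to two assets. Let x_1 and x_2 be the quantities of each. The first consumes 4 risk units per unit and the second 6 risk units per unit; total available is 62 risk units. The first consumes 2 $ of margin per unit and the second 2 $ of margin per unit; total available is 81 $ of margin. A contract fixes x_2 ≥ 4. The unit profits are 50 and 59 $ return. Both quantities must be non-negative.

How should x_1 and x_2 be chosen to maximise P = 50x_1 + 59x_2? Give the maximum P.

Corner points and P = 50x_1 + 59x_2:
  (0, 31/3) → P = 1829/3
  (0, 4) → P = 236
  (19/2, 4) → P = 711

At the optimal vertex, 4x_1 + 6x_2 = 62 and x_2 = 4.
Solving simultaneously gives x_1 = 19/2, x_2 = 4.

x_1 = 19/2, x_2 = 4, maximum P = 711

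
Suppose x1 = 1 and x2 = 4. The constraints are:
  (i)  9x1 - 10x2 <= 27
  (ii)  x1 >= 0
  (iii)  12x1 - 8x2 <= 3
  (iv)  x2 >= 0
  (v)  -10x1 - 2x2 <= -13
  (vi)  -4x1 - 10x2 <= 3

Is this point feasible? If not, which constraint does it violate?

feasible

(i): -31 ≤ 27 ✓
(ii): 1 ≥ 0 ✓
(iii): -20 ≤ 3 ✓
(iv): 4 ≥ 0 ✓
(v): -18 ≤ -13 ✓
(vi): -44 ≤ 3 ✓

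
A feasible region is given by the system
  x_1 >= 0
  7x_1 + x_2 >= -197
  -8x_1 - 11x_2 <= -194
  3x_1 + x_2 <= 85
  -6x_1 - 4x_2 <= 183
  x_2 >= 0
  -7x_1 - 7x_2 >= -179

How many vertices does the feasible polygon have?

4

Of the 21 pairwise boundary intersections, those satisfying every inequality are:
  (0, 194/11)
  (0, 179/7)
  (97/4, 0)
  (179/7, 0)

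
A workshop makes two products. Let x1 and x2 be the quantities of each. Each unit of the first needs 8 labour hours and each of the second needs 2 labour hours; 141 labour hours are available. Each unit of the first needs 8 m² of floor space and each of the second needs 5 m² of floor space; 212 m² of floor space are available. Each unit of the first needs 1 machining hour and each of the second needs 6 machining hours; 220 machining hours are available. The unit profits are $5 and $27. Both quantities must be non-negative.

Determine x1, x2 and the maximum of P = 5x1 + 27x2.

Feasible corners and P = 5x1 + 27x2:
  (0, 0) → P = 0
  (0, 110/3) → P = 990
  (141/8, 0) → P = 705/8
  (281/24, 71/3) → P = 16741/24
  (4, 36) → P = 992

At the optimal vertex, 8x1 + 5x2 = 212 and x1 + 6x2 = 220.
Solving simultaneously gives x1 = 4, x2 = 36.

x1 = 4, x2 = 36, maximum P = 992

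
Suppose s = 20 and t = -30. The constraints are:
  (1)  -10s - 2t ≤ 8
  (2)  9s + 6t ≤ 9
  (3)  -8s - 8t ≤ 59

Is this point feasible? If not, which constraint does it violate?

not feasible — violates (3)

Constraint (3): -8s - 8t = 80, which is not ≤ 59. All other constraints are satisfied.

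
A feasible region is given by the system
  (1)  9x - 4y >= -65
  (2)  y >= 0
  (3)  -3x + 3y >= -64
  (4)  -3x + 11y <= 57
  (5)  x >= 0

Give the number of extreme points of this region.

4

Of the 10 pairwise boundary intersections, those satisfying every inequality are:
  (64/3, 0)
  (0, 0)
  (875/24, 121/8)
  (0, 57/11)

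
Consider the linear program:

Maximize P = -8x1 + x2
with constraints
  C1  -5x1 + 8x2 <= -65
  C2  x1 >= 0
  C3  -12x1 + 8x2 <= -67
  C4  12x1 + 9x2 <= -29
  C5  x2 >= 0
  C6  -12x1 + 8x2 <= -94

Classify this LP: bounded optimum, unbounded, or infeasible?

infeasible

The boundaries -5x1 + 8x2 = -65 and x2 = 0 meet at (13, 0), but that point violates 12x1 + 9x2 ≤ -29. Every candidate vertex is excluded by some other constraint, so the feasible region is empty.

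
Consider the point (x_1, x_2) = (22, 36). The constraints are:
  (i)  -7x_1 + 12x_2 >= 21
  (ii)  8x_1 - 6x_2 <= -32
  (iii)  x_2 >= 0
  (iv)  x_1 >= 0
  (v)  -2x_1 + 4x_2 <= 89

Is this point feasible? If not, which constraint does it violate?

Constraint (v): -2x_1 + 4x_2 = 100, which is not ≤ 89. All other constraints are satisfied.

not feasible — violates (v)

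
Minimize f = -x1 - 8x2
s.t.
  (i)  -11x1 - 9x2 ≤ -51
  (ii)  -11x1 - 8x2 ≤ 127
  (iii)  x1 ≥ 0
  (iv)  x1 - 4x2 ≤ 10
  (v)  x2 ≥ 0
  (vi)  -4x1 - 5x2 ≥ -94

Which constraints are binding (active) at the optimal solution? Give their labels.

(iii) and (vi)

Vertices and f = -x1 - 8x2:
  (0, 17/3) → f = -136/3
  (51/11, 0) → f = -51/11
  (0, 94/5) → f = -752/5
  (10, 0) → f = -10
  (142/7, 18/7) → f = -286/7

The minimum is at (0, 94/5). Substituting into each constraint, equality holds for (iii) and (vi); the remaining constraints have slack.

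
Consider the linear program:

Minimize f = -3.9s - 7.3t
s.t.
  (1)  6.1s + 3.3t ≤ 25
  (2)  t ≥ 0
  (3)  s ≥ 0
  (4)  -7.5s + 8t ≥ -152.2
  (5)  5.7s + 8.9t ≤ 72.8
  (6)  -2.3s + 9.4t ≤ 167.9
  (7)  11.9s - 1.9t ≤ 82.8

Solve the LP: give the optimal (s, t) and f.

Extreme points and f = -3.9s - 7.3t:
  (250/61, 0) → f = -975/61
  (0, 250/33) → f = -1825/33
  (0, 0) → f = 0

s = 0, t = 250/33, minimum f = -1825/33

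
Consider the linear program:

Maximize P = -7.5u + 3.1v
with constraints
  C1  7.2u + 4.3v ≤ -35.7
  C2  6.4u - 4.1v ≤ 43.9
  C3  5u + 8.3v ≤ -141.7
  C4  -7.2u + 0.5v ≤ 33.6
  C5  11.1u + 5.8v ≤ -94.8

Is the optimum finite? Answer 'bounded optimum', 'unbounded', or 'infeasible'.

Extreme points and P = -7.5u + 3.1v:
  (-3610/1227, -18773/1227) → P = -311213/12270
  (-15971/2632, -6639/329) → P = -448647/26320
  (-34973/6226, -42612/3113) → P = -18969/62260
The feasible region has finitely many vertices and no improving ray; the maximum is -18969/62260 at (-34973/6226, -42612/3113).

bounded optimum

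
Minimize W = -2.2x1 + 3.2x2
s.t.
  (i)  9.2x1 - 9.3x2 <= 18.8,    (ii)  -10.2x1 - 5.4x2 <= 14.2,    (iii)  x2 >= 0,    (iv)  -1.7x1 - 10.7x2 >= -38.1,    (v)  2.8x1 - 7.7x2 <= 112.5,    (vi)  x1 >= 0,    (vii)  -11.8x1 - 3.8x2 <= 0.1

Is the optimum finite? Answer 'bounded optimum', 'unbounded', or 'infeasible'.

Corner points and W = -2.2x1 + 3.2x2:
  (47/23, 0) → W = -517/115
  (55549/11425, 31856/11425) → W = -101343/57125
  (0, 0) → W = 0
  (0, 381/107) → W = 6096/535
The feasible region has finitely many vertices and no improving ray; the minimum is -517/115 at (47/23, 0).

bounded optimum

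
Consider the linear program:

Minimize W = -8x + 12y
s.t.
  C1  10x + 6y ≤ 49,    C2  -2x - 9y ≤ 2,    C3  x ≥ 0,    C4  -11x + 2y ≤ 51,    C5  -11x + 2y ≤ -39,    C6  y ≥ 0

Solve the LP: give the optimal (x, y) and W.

The binding constraints are 10x + 6y = 49 and y = 0.
Solving simultaneously gives x = 49/10, y = 0.

x = 49/10, y = 0, minimum W = -196/5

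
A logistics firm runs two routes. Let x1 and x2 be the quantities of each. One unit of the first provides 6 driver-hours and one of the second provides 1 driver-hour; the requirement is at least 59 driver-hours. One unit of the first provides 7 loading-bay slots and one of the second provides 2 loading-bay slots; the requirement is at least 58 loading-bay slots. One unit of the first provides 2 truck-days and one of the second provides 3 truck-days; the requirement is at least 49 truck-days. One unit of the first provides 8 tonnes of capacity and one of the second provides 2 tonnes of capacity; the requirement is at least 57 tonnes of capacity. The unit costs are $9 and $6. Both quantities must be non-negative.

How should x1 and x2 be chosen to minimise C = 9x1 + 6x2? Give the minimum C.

x1 = 8, x2 = 11, minimum C = 138

Extreme points and C = 9x1 + 6x2:
  (0, 59) → C = 354
  (49/2, 0) → C = 441/2
  (8, 11) → C = 138
The feasible region is unbounded (it extends along (0, 1), (1, 0)), but C strictly increases along every unbounded feasible direction, so there is no improving ray and the minimum is attained at a vertex.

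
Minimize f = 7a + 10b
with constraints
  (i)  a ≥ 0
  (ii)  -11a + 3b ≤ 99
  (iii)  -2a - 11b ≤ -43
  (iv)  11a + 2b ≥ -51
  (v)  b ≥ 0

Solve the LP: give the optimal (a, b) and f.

Extreme points and f = 7a + 10b:
  (0, 33) → f = 330
  (0, 43/11) → f = 430/11
  (43/2, 0) → f = 301/2
The feasible region is unbounded (it extends along (1, 0), (3, 11)), but f strictly increases along every unbounded feasible direction, so there is no improving ray and the minimum is attained at a vertex.

The optimum lies where a = 0 and -2a - 11b = -43.
Solving simultaneously gives a = 0, b = 43/11.

a = 0, b = 43/11, minimum f = 430/11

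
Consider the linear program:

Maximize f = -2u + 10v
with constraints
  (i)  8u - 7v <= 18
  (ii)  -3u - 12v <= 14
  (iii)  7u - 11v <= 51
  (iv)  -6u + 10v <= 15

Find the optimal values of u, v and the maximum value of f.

Extreme points and f = -2u + 10v:
  (118/117, -166/117) → f = -632/39
  (15/2, 6) → f = 45
  (-160/51, -13/34) → f = 125/51

The binding constraints are 8u - 7v = 18 and -6u + 10v = 15.
Solving simultaneously gives u = 15/2, v = 6.

u = 15/2, v = 6, maximum f = 45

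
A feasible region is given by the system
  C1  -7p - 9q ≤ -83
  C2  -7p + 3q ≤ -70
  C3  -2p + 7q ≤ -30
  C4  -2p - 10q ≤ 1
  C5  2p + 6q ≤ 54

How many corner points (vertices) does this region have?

The feasible vertices (each the meet of two boundaries and inside every other half-plane) are:
  (851/67, -44/67)
  (839/52, -173/52)
  (279/13, 24/13)
  (273/4, -55/4)

4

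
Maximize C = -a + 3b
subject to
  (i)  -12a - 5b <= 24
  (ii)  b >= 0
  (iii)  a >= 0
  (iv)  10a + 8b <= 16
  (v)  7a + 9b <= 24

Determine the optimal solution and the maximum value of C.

a = 0, b = 2, maximum C = 6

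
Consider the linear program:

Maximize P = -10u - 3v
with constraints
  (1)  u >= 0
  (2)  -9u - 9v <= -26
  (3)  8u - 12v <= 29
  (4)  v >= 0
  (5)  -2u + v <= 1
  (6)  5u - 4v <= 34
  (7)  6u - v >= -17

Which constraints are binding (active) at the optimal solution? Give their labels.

(2) and (5)

Feasible corners and P = -10u - 3v:
  (26/9, 0) → P = -260/9
  (17/27, 61/27) → P = -353/27
  (29/8, 0) → P = -145/4
  (73/7, 127/28) → P = -3301/28
The feasible region is unbounded (it extends along (1, 2), (4, 5)), but P strictly decreases along every unbounded feasible direction, so there is no improving ray and the maximum is attained at a vertex.

The maximum is at (17/27, 61/27). Substituting into each constraint, equality holds for (2) and (5); the remaining constraints have slack.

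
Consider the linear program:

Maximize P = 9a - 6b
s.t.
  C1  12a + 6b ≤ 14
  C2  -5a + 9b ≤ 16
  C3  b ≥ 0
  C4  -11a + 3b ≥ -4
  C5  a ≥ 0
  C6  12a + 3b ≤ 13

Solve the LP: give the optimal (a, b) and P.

Corner points and P = 9a - 6b:
  (5/23, 131/69) → P = -217/23
  (11/17, 53/51) → P = -7/17
  (0, 16/9) → P = -32/3
  (4/11, 0) → P = 36/11
  (0, 0) → P = 0

The binding constraints are b = 0 and -11a + 3b = -4.
Solving simultaneously gives a = 4/11, b = 0.

a = 4/11, b = 0, maximum P = 36/11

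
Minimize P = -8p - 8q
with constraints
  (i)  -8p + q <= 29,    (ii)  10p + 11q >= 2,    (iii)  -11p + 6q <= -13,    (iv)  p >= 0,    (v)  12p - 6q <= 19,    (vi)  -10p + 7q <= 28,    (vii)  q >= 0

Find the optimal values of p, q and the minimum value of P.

p = 6, q = 53/6, minimum P = -356/3

Corner points and P = -8p - 8q:
  (6, 53/6) → P = -356/3
  (13/11, 0) → P = -104/11
  (19/12, 0) → P = -38/3

At the optimal vertex, -11p + 6q = -13 and 12p - 6q = 19.
Solving simultaneously gives p = 6, q = 53/6.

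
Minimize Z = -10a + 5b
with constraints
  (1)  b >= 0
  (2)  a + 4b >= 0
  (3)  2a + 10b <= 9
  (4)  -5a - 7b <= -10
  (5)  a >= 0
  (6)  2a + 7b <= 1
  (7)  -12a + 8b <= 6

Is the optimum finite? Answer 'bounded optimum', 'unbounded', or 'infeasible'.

infeasible

The boundaries b = 0 and a + 4b = 0 meet at (0, 0), but that point violates -5a - 7b ≤ -10. Every candidate vertex is excluded by some other constraint, so the feasible region is empty.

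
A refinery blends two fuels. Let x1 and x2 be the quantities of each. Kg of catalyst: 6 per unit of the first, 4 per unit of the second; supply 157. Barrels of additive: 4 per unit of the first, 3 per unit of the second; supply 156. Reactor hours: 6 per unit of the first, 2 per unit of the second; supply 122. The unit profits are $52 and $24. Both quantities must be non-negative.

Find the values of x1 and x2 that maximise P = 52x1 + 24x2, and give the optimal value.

Extreme points and P = 52x1 + 24x2:
  (0, 0) → P = 0
  (0, 157/4) → P = 942
  (61/3, 0) → P = 3172/3
  (29/2, 35/2) → P = 1174

The binding constraints are 6x1 + 4x2 = 157 and 6x1 + 2x2 = 122.
Solving simultaneously gives x1 = 29/2, x2 = 35/2.

x1 = 29/2, x2 = 35/2, maximum P = 1174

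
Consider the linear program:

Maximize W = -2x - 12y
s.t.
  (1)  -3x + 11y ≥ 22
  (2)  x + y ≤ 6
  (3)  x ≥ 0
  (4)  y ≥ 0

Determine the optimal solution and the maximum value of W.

Corner points and W = -2x - 12y:
  (22/7, 20/7) → W = -284/7
  (0, 2) → W = -24
  (0, 6) → W = -72

x = 0, y = 2, maximum W = -24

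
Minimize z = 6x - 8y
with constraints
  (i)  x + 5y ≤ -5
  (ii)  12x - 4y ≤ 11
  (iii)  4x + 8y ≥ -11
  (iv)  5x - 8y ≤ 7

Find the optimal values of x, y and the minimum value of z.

x = -5/4, y = -3/4, minimum z = -3/2

Feasible corners and z = 6x - 8y:
  (-5/4, -3/4) → z = -3/2
  (-5/33, -32/33) → z = 226/33
  (-4/9, -83/72) → z = 59/9

At the optimal vertex, x + 5y = -5 and 4x + 8y = -11.
Solving simultaneously gives x = -5/4, y = -3/4.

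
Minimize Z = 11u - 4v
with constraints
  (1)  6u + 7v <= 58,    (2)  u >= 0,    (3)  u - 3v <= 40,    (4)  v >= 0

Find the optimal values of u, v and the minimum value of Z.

u = 0, v = 58/7, minimum Z = -232/7

Vertices and Z = 11u - 4v:
  (0, 58/7) → Z = -232/7
  (29/3, 0) → Z = 319/3
  (0, 0) → Z = 0

The optimum lies where 6u + 7v = 58 and u = 0.
Solving simultaneously gives u = 0, v = 58/7.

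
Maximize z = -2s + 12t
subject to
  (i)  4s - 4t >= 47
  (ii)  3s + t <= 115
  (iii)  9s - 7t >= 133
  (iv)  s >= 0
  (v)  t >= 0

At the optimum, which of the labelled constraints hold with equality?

(i) and (ii)

Feasible corners and z = -2s + 12t:
  (507/16, 319/16) → z = 1407/8
  (203/8, 109/8) → z = 451/4
  (115/3, 0) → z = -230/3
  (133/9, 0) → z = -266/9

The maximum is at (507/16, 319/16). Substituting into each constraint, equality holds for (i) and (ii); the remaining constraints have slack.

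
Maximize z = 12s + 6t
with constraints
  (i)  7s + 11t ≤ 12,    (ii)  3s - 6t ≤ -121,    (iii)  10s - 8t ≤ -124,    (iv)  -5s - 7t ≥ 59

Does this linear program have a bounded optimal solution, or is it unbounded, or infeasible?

Feasible corners and z = 12s + 6t:
  (-733/6, 473/6) → z = -993
  (-1201/51, 428/51) → z = -3948/17
The feasible region has finitely many vertices and no improving ray; the maximum is -3948/17 at (-1201/51, 428/51).

bounded optimum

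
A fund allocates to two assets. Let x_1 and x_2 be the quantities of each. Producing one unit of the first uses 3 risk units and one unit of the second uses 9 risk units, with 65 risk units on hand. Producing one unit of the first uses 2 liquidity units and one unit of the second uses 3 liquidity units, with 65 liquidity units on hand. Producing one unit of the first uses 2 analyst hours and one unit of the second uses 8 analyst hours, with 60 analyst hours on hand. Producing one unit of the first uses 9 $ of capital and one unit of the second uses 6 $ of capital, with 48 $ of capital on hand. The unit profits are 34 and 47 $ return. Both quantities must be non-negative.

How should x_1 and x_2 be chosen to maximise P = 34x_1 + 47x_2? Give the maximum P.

The optimum lies where 3x_1 + 9x_2 = 65 and 9x_1 + 6x_2 = 48.
Solving simultaneously gives x_1 = 2/3, x_2 = 7.

x_1 = 2/3, x_2 = 7, maximum P = 1055/3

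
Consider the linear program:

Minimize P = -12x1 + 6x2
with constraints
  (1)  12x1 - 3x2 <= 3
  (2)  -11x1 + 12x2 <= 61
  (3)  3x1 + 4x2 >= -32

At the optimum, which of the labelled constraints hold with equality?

(1) and (3)

Extreme points and P = -12x1 + 6x2:
  (73/37, 255/37) → P = 654/37
  (-28/19, -131/19) → P = -450/19
  (-157/20, -169/80) → P = 3261/40

The minimum is at (-28/19, -131/19). Substituting into each constraint, equality holds for (1) and (3); the remaining constraints have slack.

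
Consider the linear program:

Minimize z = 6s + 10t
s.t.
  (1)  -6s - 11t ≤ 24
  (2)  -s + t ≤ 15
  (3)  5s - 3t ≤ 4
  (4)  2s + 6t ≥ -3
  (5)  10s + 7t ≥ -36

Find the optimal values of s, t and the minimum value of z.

Corner points and z = 6s + 10t:
  (49/2, 79/2) → z = 542
  (-141/17, 114/17) → z = 294/17
  (5/12, -23/36) → z = -35/9
  (-195/46, 21/23) → z = -375/23

The binding constraints are 2s + 6t = -3 and 10s + 7t = -36.
Solving simultaneously gives s = -195/46, t = 21/23.

s = -195/46, t = 21/23, minimum z = -375/23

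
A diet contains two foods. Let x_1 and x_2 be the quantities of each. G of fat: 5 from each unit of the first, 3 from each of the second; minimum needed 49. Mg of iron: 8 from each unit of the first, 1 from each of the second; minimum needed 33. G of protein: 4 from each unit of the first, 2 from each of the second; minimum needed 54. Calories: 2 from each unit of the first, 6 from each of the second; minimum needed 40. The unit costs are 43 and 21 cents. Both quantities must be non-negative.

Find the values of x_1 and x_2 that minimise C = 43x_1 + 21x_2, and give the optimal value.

x_1 = 1, x_2 = 25, minimum C = 568

The feasible region is unbounded (it extends along (0, 1), (1, 0)), but C strictly increases along every unbounded feasible direction, so there is no improving ray and the minimum is attained at a vertex.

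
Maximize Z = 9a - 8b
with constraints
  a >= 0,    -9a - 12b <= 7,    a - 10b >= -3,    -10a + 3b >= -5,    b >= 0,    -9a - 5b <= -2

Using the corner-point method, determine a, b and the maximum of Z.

a = 1/2, b = 0, maximum Z = 9/2

Extreme points and Z = 9a - 8b:
  (59/97, 35/97) → Z = 251/97
  (1/19, 29/95) → Z = -187/95
  (1/2, 0) → Z = 9/2
  (2/9, 0) → Z = 2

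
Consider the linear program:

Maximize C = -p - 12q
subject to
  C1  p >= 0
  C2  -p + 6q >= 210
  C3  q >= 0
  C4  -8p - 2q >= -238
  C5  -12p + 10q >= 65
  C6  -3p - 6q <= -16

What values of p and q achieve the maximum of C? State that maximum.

The optimum lies where p = 0 and -p + 6q = 210.
Solving simultaneously gives p = 0, q = 35.

p = 0, q = 35, maximum C = -420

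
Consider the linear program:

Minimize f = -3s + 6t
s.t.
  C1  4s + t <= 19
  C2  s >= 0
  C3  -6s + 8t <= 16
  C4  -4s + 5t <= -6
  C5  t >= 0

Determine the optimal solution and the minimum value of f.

s = 19/4, t = 0, minimum f = -57/4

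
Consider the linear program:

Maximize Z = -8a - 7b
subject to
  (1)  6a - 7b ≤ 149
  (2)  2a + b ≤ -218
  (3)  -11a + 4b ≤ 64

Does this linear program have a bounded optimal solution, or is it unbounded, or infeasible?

The boundaries 6a - 7b = 149 and 2a + b = -218 meet at (-1377/20, -803/10), but that point violates -11a + 4b ≤ 64. Every candidate vertex is excluded by some other constraint, so the feasible region is empty.

infeasible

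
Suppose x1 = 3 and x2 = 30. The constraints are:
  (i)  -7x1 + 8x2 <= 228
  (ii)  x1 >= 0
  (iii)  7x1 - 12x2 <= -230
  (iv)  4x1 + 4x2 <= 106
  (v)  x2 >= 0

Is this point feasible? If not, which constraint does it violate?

not feasible — violates (iv)

Constraint (iv): 4x1 + 4x2 = 132, which is not ≤ 106. All other constraints are satisfied.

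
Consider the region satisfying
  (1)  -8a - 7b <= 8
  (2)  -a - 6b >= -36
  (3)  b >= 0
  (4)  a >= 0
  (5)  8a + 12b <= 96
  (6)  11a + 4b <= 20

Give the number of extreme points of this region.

The feasible vertices (each the meet of two boundaries and inside every other half-plane) are:
  (0, 0)
  (20/11, 0)
  (0, 5)

3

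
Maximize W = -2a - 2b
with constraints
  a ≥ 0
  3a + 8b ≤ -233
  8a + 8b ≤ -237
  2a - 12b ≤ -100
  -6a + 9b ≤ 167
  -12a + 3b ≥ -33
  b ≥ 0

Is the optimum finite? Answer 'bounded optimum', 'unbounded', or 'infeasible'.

infeasible

The boundaries -12a + 3b = -33 and b = 0 meet at (11/4, 0), but that point violates 3a + 8b ≤ -233. Every candidate vertex is excluded by some other constraint, so the feasible region is empty.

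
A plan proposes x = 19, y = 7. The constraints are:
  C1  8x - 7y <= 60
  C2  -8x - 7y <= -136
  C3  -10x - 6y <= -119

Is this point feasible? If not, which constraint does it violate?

not feasible — violates C1

Constraint C1: 8x - 7y = 103, which is not ≤ 60. All other constraints are satisfied.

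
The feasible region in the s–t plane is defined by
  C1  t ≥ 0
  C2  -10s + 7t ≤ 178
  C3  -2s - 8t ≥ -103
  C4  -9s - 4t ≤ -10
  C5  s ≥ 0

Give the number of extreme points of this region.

4

Intersecting each pair of boundary lines and keeping only the points that satisfy every inequality leaves:
  (103/2, 0)
  (10/9, 0)
  (0, 103/8)
  (0, 5/2)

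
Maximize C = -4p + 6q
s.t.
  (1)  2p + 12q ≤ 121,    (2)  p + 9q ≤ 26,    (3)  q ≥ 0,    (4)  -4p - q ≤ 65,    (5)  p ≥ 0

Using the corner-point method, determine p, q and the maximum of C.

p = 0, q = 26/9, maximum C = 52/3

Extreme points and C = -4p + 6q:
  (26, 0) → C = -104
  (0, 26/9) → C = 52/3
  (0, 0) → C = 0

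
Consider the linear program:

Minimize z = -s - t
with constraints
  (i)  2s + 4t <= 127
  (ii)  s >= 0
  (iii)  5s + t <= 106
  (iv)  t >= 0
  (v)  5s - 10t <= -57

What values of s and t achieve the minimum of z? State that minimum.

Extreme points and z = -s - t:
  (0, 127/4) → z = -127/4
  (33/2, 47/2) → z = -40
  (0, 57/10) → z = -57/10
  (1003/55, 163/11) → z = -1818/55

The optimum lies where 2s + 4t = 127 and 5s + t = 106.
Solving simultaneously gives s = 33/2, t = 47/2.

s = 33/2, t = 47/2, minimum z = -40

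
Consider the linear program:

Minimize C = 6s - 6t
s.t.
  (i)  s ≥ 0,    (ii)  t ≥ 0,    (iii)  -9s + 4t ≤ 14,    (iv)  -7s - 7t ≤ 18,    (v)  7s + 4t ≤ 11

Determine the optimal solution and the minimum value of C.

At the optimal vertex, s = 0 and 7s + 4t = 11.
Solving simultaneously gives s = 0, t = 11/4.

s = 0, t = 11/4, minimum C = -33/2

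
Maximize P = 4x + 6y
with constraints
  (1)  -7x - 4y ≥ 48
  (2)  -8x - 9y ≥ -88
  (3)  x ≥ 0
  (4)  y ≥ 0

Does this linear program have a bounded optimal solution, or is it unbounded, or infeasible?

infeasible

The boundaries -7x - 4y = 48 and -8x - 9y = -88 meet at (-784/31, 1000/31), but that point violates x ≥ 0. Every candidate vertex is excluded by some other constraint, so the feasible region is empty.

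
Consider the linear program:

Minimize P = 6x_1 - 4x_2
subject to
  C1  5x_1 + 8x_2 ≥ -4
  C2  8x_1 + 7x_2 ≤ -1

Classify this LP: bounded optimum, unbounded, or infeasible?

From the feasible point (20/29, -27/29), moving in the direction (-7, 8) keeps every constraint satisfied while P decreases without bound.

unbounded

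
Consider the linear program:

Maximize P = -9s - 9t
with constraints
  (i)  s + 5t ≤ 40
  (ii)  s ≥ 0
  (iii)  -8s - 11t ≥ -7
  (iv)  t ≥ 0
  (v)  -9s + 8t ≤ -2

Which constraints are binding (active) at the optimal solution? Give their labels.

(iv) and (v)

Corner points and P = -9s - 9t:
  (7/8, 0) → P = -63/8
  (78/163, 47/163) → P = -1125/163
  (2/9, 0) → P = -2

The maximum is at (2/9, 0). Substituting into each constraint, equality holds for (iv) and (v); the remaining constraints have slack.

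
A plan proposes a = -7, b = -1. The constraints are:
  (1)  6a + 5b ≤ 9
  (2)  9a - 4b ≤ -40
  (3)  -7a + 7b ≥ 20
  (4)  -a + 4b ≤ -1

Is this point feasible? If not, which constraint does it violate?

Constraint (4): -a + 4b = 3, which is not ≤ -1. All other constraints are satisfied.

not feasible — violates (4)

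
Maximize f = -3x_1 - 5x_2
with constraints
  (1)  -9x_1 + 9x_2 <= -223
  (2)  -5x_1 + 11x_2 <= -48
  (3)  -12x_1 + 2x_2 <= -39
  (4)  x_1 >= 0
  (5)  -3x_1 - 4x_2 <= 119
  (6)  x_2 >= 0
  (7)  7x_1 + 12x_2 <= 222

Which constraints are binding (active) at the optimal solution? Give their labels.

Feasible corners and f = -3x_1 - 5x_2:
  (223/9, 0) → f = -223/3
  (82/3, 23/9) → f = -853/9
  (222/7, 0) → f = -666/7

The maximum is at (223/9, 0). Substituting into each constraint, equality holds for (1) and (6); the remaining constraints have slack.

(1) and (6)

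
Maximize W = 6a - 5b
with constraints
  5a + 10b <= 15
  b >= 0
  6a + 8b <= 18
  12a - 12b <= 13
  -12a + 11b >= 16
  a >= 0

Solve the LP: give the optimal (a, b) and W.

Extreme points and W = 6a - 5b:
  (1/35, 52/35) → W = -254/35
  (0, 3/2) → W = -15/2
  (0, 16/11) → W = -80/11

At the optimal vertex, 5a + 10b = 15 and -12a + 11b = 16.
Solving simultaneously gives a = 1/35, b = 52/35.

a = 1/35, b = 52/35, maximum W = -254/35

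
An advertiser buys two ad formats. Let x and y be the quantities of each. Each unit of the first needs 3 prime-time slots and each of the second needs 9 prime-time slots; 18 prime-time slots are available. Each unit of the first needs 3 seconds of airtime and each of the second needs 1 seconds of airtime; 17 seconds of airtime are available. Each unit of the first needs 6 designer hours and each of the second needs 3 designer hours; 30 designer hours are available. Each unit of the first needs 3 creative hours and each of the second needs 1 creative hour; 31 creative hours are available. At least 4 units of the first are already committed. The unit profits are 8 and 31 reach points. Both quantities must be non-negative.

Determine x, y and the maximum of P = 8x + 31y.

x = 4, y = 2/3, maximum P = 158/3

Feasible corners and P = 8x + 31y:
  (5, 0) → P = 40
  (4, 0) → P = 32
  (24/5, 2/5) → P = 254/5
  (4, 2/3) → P = 158/3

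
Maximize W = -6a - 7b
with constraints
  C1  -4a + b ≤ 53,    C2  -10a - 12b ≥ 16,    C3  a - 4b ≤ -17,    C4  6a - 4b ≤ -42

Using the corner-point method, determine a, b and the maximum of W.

a = -13, b = 1, maximum W = 71

Extreme points and W = -6a - 7b:
  (-326/29, 233/29) → W = 325/29
  (-13, 1) → W = 71
  (-67/13, 77/26) → W = 265/26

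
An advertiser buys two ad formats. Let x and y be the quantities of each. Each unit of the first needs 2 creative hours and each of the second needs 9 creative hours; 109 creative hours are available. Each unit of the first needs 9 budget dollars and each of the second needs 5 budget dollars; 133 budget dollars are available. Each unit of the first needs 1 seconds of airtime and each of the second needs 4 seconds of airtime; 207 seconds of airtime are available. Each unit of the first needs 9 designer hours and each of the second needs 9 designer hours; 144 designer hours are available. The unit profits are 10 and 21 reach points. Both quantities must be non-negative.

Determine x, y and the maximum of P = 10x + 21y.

Feasible corners and P = 10x + 21y:
  (0, 0) → P = 0
  (0, 109/9) → P = 763/3
  (133/9, 0) → P = 1330/9
  (5, 11) → P = 281
  (53/4, 11/4) → P = 761/4

x = 5, y = 11, maximum P = 281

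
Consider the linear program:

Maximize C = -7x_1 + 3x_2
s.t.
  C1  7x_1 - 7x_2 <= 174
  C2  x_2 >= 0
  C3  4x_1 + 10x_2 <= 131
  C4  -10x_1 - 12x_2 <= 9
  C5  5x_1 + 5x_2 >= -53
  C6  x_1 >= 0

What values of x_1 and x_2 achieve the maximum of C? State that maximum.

Feasible corners and C = -7x_1 + 3x_2:
  (174/7, 0) → C = -174
  (2657/98, 221/98) → C = -8968/49
  (0, 0) → C = 0
  (0, 131/10) → C = 393/10

The optimum lies where 4x_1 + 10x_2 = 131 and x_1 = 0.
Solving simultaneously gives x_1 = 0, x_2 = 131/10.

x_1 = 0, x_2 = 131/10, maximum C = 393/10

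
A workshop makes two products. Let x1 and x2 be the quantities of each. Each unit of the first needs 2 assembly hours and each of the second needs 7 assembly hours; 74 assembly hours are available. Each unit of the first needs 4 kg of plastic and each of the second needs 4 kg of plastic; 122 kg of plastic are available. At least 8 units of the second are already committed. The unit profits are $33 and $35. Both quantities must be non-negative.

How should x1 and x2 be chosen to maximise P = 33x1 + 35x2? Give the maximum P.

x1 = 9, x2 = 8, maximum P = 577

The binding constraints are 2x1 + 7x2 = 74 and x2 = 8.
Solving simultaneously gives x1 = 9, x2 = 8.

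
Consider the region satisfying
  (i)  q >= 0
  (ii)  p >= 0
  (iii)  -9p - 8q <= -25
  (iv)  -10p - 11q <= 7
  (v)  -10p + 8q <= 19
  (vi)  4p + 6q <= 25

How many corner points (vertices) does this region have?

Of the 15 pairwise boundary intersections, those satisfying every inequality are:
  (25/9, 0)
  (25/4, 0)
  (6/19, 421/152)
  (43/46, 163/46)

4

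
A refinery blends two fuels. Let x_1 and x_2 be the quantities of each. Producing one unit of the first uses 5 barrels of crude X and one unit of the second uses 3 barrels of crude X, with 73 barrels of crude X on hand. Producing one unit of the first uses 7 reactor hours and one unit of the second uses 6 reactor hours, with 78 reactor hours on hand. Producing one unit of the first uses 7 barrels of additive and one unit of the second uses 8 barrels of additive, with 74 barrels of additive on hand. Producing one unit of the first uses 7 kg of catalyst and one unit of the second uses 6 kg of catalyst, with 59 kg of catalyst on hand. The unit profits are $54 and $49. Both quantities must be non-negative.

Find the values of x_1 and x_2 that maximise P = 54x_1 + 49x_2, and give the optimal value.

x_1 = 2, x_2 = 15/2, maximum P = 951/2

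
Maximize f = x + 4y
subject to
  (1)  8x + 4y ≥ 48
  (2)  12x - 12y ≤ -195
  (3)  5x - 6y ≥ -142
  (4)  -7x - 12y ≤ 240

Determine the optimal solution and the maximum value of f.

x = 89/2, y = 243/4, maximum f = 575/2

Corner points and f = x + 4y:
  (-17/12, 89/6) → f = 695/12
  (-70/17, 344/17) → f = 1306/17
  (89/2, 243/4) → f = 575/2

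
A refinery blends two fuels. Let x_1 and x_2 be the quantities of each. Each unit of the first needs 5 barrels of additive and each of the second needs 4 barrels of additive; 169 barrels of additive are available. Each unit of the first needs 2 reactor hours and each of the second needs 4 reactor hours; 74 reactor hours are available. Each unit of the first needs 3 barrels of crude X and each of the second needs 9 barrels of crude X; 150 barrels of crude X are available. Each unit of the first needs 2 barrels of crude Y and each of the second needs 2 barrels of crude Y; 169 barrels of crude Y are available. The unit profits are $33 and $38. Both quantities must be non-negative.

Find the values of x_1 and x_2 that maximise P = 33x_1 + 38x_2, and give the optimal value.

Corner points and P = 33x_1 + 38x_2:
  (0, 0) → P = 0
  (0, 50/3) → P = 1900/3
  (169/5, 0) → P = 5577/5
  (95/3, 8/3) → P = 3439/3
  (11, 13) → P = 857

x_1 = 95/3, x_2 = 8/3, maximum P = 3439/3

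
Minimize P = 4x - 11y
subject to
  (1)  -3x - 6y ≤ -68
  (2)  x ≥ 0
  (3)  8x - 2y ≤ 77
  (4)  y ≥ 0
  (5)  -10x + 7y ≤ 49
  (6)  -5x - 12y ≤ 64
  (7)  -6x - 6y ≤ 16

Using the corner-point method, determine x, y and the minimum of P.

x = 637/36, y = 581/18, minimum P = -5117/18

Vertices and P = 4x - 11y:
  (299/27, 313/54) → P = -1051/54
  (182/81, 827/81) → P = -8369/81
  (637/36, 581/18) → P = -5117/18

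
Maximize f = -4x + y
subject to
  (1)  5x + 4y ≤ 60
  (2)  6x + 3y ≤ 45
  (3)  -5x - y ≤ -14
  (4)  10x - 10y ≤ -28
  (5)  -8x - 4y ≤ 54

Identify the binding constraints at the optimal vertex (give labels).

Vertices and f = -4x + y:
  (0, 15) → f = 15
  (-4/15, 46/3) → f = 82/5
  (61/15, 103/15) → f = -47/5
  (28/15, 14/3) → f = -14/5

The maximum is at (-4/15, 46/3). Substituting into each constraint, equality holds for (1) and (3); the remaining constraints have slack.

(1) and (3)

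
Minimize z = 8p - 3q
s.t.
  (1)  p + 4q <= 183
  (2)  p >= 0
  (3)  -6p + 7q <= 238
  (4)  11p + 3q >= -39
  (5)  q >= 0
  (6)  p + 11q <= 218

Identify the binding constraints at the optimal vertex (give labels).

(2) and (6)

Corner points and z = 8p - 3q:
  (183, 0) → z = 1464
  (163, 5) → z = 1289
  (0, 0) → z = 0
  (0, 218/11) → z = -654/11

The minimum is at (0, 218/11). Substituting into each constraint, equality holds for (2) and (6); the remaining constraints have slack.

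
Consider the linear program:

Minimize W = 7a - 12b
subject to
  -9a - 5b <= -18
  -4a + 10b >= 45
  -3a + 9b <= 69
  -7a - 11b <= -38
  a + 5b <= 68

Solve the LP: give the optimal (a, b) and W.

a = -61/32, b = 225/32, minimum W = -3127/32

Extreme points and W = 7a - 12b:
  (-9/22, 477/110) → W = -549/10
  (-61/32, 225/32) → W = -3127/32
  (91/6, 317/30) → W = -619/30
  (89/8, 91/8) → W = -469/8

The binding constraints are -9a - 5b = -18 and -3a + 9b = 69.
Solving simultaneously gives a = -61/32, b = 225/32.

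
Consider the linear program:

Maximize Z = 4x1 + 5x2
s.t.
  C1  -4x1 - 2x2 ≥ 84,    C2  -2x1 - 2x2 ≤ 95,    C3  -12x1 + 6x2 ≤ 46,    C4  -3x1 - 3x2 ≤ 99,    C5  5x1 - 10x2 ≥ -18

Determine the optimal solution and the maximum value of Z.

x1 = -149/12, x2 = -103/6, maximum Z = -271/2

Vertices and Z = 4x1 + 5x2:
  (-149/12, -103/6) → Z = -271/2
  (-9, -24) → Z = -156
  (-122/9, -175/9) → Z = -1363/9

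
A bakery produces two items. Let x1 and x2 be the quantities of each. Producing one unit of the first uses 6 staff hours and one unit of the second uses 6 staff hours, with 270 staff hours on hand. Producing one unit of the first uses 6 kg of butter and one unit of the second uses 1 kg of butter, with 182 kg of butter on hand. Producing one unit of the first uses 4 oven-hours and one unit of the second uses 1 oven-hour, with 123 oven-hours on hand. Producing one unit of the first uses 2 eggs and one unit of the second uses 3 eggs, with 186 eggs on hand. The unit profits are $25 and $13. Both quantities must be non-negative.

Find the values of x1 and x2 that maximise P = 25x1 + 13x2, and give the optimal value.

Extreme points and P = 25x1 + 13x2:
  (0, 0) → P = 0
  (0, 45) → P = 585
  (91/3, 0) → P = 2275/3
  (26, 19) → P = 897
  (59/2, 5) → P = 1605/2

The binding constraints are 6x1 + 6x2 = 270 and 4x1 + x2 = 123.
Solving simultaneously gives x1 = 26, x2 = 19.

x1 = 26, x2 = 19, maximum P = 897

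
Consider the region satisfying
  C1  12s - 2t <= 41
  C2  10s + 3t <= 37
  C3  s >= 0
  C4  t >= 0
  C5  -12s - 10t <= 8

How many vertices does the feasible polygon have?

Intersecting each pair of boundary lines and keeping only the points that satisfy every inequality leaves:
  (197/56, 17/28)
  (41/12, 0)
  (0, 37/3)
  (0, 0)

4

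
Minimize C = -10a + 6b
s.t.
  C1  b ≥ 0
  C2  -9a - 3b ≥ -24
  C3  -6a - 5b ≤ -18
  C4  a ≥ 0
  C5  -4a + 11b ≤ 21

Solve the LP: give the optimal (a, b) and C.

a = 22/9, b = 2/3, minimum C = -184/9

Feasible corners and C = -10a + 6b:
  (22/9, 2/3) → C = -184/9
  (67/37, 95/37) → C = -100/37
  (93/86, 99/43) → C = 3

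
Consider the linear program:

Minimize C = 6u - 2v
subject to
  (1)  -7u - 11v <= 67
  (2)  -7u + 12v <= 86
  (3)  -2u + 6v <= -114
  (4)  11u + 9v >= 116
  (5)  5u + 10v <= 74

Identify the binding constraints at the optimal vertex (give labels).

Corner points and C = 6u - 2v:
  (1879/58, -1549/58) → C = 7186/29
  (41/2, -73/6) → C = 442/3
  (792/25, -211/25) → C = 5174/25
The feasible region is unbounded (it extends along (2, -1), (11, -7)), but C strictly increases along every unbounded feasible direction, so there is no improving ray and the minimum is attained at a vertex.

The minimum is at (41/2, -73/6). Substituting into each constraint, equality holds for (3) and (4); the remaining constraints have slack.

(3) and (4)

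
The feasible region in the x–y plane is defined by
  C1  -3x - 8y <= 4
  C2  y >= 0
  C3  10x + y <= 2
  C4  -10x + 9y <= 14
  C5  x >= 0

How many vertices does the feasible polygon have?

4

Intersecting each pair of boundary lines and keeping only the points that satisfy every inequality leaves:
  (1/5, 0)
  (0, 0)
  (1/25, 8/5)
  (0, 14/9)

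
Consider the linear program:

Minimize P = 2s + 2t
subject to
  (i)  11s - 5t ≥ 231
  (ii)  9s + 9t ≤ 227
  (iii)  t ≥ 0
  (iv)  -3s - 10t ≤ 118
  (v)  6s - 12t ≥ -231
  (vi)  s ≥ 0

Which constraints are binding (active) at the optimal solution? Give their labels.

Vertices and P = 2s + 2t:
  (1607/72, 209/72) → P = 454/9
  (21, 0) → P = 42
  (227/9, 0) → P = 454/9

The minimum is at (21, 0). Substituting into each constraint, equality holds for (i) and (iii); the remaining constraints have slack.

(i) and (iii)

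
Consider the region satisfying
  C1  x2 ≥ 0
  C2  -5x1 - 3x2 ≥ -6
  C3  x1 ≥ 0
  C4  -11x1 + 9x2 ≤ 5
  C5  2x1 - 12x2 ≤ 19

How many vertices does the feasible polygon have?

4

Pairwise boundary intersections that survive every other constraint:
  (6/5, 0)
  (0, 0)
  (1/2, 7/6)
  (0, 5/9)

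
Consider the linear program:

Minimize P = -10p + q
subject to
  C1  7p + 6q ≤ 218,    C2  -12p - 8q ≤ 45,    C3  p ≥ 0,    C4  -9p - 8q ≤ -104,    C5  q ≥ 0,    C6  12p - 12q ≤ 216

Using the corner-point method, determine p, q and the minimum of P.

Feasible corners and P = -10p + q:
  (0, 109/3) → P = 109/3
  (326/13, 92/13) → P = -3168/13
  (0, 13) → P = 13
  (104/9, 0) → P = -1040/9
  (18, 0) → P = -180

The binding constraints are 7p + 6q = 218 and 12p - 12q = 216.
Solving simultaneously gives p = 326/13, q = 92/13.

p = 326/13, q = 92/13, minimum P = -3168/13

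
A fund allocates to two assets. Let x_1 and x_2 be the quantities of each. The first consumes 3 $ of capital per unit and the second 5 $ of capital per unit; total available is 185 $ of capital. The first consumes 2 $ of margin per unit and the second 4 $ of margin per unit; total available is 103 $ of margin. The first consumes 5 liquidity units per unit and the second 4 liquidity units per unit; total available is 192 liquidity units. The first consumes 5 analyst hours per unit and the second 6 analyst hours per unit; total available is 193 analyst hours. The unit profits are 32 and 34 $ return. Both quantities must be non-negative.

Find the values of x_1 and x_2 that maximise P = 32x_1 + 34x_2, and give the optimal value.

x_1 = 38, x_2 = 1/2, maximum P = 1233

Feasible corners and P = 32x_1 + 34x_2:
  (0, 0) → P = 0
  (0, 103/4) → P = 1751/2
  (192/5, 0) → P = 6144/5
  (77/4, 129/8) → P = 4657/4
  (38, 1/2) → P = 1233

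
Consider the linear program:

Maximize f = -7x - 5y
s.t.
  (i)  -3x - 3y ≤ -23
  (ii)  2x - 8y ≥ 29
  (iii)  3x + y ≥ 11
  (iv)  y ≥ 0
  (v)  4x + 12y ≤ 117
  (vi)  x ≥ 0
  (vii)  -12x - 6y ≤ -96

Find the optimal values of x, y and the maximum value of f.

x = 29/2, y = 0, maximum f = -203/2

Feasible corners and f = -7x - 5y:
  (29/2, 0) → f = -203/2
  (321/14, 59/28) → f = -4789/28
  (117/4, 0) → f = -819/4

The binding constraints are 2x - 8y = 29 and y = 0.
Solving simultaneously gives x = 29/2, y = 0.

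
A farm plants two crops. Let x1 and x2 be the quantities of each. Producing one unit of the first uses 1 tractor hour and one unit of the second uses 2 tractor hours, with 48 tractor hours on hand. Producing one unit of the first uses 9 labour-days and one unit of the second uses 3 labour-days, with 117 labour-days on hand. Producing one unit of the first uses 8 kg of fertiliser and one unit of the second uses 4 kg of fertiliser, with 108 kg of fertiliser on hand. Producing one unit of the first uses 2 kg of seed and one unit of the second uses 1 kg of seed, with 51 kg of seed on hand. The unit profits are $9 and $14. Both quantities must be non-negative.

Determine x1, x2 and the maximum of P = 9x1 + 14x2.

Vertices and P = 9x1 + 14x2:
  (0, 0) → P = 0
  (0, 24) → P = 336
  (13, 0) → P = 117
  (2, 23) → P = 340
  (12, 3) → P = 150

The binding constraints are x1 + 2x2 = 48 and 8x1 + 4x2 = 108.
Solving simultaneously gives x1 = 2, x2 = 23.

x1 = 2, x2 = 23, maximum P = 340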